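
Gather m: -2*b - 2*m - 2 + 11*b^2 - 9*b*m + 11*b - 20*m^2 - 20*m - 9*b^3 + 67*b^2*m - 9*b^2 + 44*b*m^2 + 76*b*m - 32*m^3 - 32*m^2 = -9*b^3 + 2*b^2 + 9*b - 32*m^3 + m^2*(44*b - 52) + m*(67*b^2 + 67*b - 22) - 2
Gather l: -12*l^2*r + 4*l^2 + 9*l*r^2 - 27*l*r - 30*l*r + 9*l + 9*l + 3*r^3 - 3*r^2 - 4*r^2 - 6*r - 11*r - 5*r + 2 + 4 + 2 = l^2*(4 - 12*r) + l*(9*r^2 - 57*r + 18) + 3*r^3 - 7*r^2 - 22*r + 8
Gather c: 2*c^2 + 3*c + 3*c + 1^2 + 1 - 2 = 2*c^2 + 6*c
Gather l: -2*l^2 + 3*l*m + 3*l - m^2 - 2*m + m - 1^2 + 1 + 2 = -2*l^2 + l*(3*m + 3) - m^2 - m + 2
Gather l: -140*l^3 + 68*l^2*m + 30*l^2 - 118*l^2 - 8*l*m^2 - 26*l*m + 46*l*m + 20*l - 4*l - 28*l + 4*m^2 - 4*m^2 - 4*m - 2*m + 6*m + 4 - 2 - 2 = -140*l^3 + l^2*(68*m - 88) + l*(-8*m^2 + 20*m - 12)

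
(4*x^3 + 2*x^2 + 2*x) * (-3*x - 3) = -12*x^4 - 18*x^3 - 12*x^2 - 6*x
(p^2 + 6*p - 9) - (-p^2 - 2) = 2*p^2 + 6*p - 7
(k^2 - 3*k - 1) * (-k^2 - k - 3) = -k^4 + 2*k^3 + k^2 + 10*k + 3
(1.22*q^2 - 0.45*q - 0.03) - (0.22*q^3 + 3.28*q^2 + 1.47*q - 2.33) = -0.22*q^3 - 2.06*q^2 - 1.92*q + 2.3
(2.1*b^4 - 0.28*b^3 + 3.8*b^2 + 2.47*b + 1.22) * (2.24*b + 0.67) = 4.704*b^5 + 0.7798*b^4 + 8.3244*b^3 + 8.0788*b^2 + 4.3877*b + 0.8174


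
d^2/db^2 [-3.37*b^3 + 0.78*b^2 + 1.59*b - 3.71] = 1.56 - 20.22*b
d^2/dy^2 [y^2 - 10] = 2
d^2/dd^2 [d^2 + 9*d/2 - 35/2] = 2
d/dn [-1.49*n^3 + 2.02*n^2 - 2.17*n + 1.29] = -4.47*n^2 + 4.04*n - 2.17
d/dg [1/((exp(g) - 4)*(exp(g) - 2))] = 2*(3 - exp(g))*exp(g)/(exp(4*g) - 12*exp(3*g) + 52*exp(2*g) - 96*exp(g) + 64)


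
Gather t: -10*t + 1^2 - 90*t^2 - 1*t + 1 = -90*t^2 - 11*t + 2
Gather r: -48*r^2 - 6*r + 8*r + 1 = -48*r^2 + 2*r + 1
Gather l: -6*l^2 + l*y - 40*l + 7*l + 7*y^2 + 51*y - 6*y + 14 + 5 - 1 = -6*l^2 + l*(y - 33) + 7*y^2 + 45*y + 18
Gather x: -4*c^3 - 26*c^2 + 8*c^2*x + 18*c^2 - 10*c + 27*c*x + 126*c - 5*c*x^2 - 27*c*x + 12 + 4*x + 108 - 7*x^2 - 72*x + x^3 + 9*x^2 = -4*c^3 - 8*c^2 + 116*c + x^3 + x^2*(2 - 5*c) + x*(8*c^2 - 68) + 120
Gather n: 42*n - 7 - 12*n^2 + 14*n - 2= -12*n^2 + 56*n - 9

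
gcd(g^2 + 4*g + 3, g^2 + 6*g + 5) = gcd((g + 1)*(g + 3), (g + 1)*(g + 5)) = g + 1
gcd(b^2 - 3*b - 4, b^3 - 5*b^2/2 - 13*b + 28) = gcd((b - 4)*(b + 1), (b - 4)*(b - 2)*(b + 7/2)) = b - 4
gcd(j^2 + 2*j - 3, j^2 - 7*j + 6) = j - 1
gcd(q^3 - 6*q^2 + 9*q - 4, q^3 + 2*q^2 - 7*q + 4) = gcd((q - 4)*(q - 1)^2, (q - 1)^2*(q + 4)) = q^2 - 2*q + 1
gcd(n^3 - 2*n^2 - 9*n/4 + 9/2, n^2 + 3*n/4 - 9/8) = n + 3/2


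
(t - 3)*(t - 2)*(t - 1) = t^3 - 6*t^2 + 11*t - 6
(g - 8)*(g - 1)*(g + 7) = g^3 - 2*g^2 - 55*g + 56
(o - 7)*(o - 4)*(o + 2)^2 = o^4 - 7*o^3 - 12*o^2 + 68*o + 112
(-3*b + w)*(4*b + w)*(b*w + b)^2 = -12*b^4*w^2 - 24*b^4*w - 12*b^4 + b^3*w^3 + 2*b^3*w^2 + b^3*w + b^2*w^4 + 2*b^2*w^3 + b^2*w^2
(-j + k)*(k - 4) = -j*k + 4*j + k^2 - 4*k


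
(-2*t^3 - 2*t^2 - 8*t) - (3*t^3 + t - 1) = -5*t^3 - 2*t^2 - 9*t + 1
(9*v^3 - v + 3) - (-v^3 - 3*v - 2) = 10*v^3 + 2*v + 5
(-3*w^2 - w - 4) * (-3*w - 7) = 9*w^3 + 24*w^2 + 19*w + 28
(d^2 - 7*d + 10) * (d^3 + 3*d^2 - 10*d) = d^5 - 4*d^4 - 21*d^3 + 100*d^2 - 100*d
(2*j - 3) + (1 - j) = j - 2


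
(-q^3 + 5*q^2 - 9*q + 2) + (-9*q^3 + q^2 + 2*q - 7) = -10*q^3 + 6*q^2 - 7*q - 5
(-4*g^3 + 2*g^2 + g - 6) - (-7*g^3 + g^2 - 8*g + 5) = 3*g^3 + g^2 + 9*g - 11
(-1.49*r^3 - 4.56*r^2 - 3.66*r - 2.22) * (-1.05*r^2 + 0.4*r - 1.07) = 1.5645*r^5 + 4.192*r^4 + 3.6133*r^3 + 5.7462*r^2 + 3.0282*r + 2.3754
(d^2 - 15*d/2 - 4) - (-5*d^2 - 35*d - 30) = 6*d^2 + 55*d/2 + 26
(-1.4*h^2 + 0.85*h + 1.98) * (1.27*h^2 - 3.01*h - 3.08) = -1.778*h^4 + 5.2935*h^3 + 4.2681*h^2 - 8.5778*h - 6.0984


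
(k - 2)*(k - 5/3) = k^2 - 11*k/3 + 10/3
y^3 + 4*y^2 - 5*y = y*(y - 1)*(y + 5)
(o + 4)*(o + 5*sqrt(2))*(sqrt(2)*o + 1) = sqrt(2)*o^3 + 4*sqrt(2)*o^2 + 11*o^2 + 5*sqrt(2)*o + 44*o + 20*sqrt(2)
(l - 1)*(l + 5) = l^2 + 4*l - 5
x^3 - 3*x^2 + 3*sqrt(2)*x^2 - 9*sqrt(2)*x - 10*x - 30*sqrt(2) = (x - 5)*(x + 2)*(x + 3*sqrt(2))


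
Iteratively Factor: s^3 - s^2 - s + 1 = (s + 1)*(s^2 - 2*s + 1) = (s - 1)*(s + 1)*(s - 1)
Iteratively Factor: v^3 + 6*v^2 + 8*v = (v + 2)*(v^2 + 4*v) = (v + 2)*(v + 4)*(v)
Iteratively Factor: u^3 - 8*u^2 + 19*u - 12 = (u - 3)*(u^2 - 5*u + 4) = (u - 3)*(u - 1)*(u - 4)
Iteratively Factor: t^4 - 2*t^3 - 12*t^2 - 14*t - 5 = (t + 1)*(t^3 - 3*t^2 - 9*t - 5) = (t + 1)^2*(t^2 - 4*t - 5) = (t - 5)*(t + 1)^2*(t + 1)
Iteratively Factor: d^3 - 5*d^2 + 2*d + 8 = (d - 4)*(d^2 - d - 2) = (d - 4)*(d + 1)*(d - 2)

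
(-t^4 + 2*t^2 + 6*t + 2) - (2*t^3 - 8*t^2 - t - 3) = -t^4 - 2*t^3 + 10*t^2 + 7*t + 5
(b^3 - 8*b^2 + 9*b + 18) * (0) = 0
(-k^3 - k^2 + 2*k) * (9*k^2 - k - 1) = -9*k^5 - 8*k^4 + 20*k^3 - k^2 - 2*k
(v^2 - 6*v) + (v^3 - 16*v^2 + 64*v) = v^3 - 15*v^2 + 58*v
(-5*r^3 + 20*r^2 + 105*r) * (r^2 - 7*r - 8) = -5*r^5 + 55*r^4 + 5*r^3 - 895*r^2 - 840*r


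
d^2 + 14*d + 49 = (d + 7)^2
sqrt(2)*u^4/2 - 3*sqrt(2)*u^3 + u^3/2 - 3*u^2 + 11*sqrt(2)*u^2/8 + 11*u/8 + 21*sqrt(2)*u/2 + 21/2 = (u - 4)*(u - 7/2)*(u + 3/2)*(sqrt(2)*u/2 + 1/2)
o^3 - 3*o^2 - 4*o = o*(o - 4)*(o + 1)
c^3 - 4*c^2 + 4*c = c*(c - 2)^2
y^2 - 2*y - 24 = (y - 6)*(y + 4)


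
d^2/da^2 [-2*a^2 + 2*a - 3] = -4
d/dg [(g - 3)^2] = 2*g - 6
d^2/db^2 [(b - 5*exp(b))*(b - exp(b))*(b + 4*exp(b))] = -2*b^2*exp(b) - 76*b*exp(2*b) - 8*b*exp(b) + 6*b + 180*exp(3*b) - 76*exp(2*b) - 4*exp(b)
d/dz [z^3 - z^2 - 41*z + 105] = 3*z^2 - 2*z - 41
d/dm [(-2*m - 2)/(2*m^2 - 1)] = 2*(-2*m^2 + 4*m*(m + 1) + 1)/(2*m^2 - 1)^2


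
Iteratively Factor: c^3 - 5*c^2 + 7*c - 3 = (c - 1)*(c^2 - 4*c + 3) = (c - 3)*(c - 1)*(c - 1)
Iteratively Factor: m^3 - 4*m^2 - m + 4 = (m - 4)*(m^2 - 1) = (m - 4)*(m + 1)*(m - 1)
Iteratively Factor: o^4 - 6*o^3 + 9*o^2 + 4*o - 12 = (o - 2)*(o^3 - 4*o^2 + o + 6) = (o - 2)^2*(o^2 - 2*o - 3) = (o - 2)^2*(o + 1)*(o - 3)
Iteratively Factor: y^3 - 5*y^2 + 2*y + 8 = (y + 1)*(y^2 - 6*y + 8) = (y - 2)*(y + 1)*(y - 4)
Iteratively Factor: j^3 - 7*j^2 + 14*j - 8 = (j - 4)*(j^2 - 3*j + 2) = (j - 4)*(j - 1)*(j - 2)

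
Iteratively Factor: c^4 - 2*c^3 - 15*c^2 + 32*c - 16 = (c - 4)*(c^3 + 2*c^2 - 7*c + 4) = (c - 4)*(c - 1)*(c^2 + 3*c - 4) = (c - 4)*(c - 1)*(c + 4)*(c - 1)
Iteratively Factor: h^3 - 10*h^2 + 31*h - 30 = (h - 2)*(h^2 - 8*h + 15) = (h - 5)*(h - 2)*(h - 3)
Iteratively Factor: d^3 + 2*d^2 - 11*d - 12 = (d + 1)*(d^2 + d - 12) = (d + 1)*(d + 4)*(d - 3)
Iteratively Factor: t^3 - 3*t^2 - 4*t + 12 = (t - 3)*(t^2 - 4) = (t - 3)*(t + 2)*(t - 2)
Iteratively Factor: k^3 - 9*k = (k - 3)*(k^2 + 3*k) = (k - 3)*(k + 3)*(k)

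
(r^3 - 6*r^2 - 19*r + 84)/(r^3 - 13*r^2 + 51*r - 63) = (r + 4)/(r - 3)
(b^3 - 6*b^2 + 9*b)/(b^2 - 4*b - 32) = b*(-b^2 + 6*b - 9)/(-b^2 + 4*b + 32)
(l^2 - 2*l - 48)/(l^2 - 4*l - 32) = (l + 6)/(l + 4)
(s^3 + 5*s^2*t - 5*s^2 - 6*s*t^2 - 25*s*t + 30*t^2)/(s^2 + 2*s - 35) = (s^2 + 5*s*t - 6*t^2)/(s + 7)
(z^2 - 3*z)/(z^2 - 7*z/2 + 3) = 2*z*(z - 3)/(2*z^2 - 7*z + 6)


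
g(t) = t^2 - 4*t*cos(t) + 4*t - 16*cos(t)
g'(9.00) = 47.07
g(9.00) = 164.38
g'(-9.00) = -2.11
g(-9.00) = 26.78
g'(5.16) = -20.44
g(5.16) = 31.41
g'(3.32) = 9.38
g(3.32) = 53.12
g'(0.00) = 0.00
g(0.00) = -16.00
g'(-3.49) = 1.48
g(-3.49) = 0.14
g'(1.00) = 20.67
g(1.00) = -5.81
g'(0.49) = 9.90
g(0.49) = -13.65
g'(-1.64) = -8.42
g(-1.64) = -3.22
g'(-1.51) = -9.20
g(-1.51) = -4.37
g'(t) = 4*t*sin(t) + 2*t + 16*sin(t) - 4*cos(t) + 4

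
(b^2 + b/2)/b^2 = (b + 1/2)/b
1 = 1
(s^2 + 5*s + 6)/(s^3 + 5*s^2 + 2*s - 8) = (s + 3)/(s^2 + 3*s - 4)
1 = 1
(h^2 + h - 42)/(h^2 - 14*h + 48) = (h + 7)/(h - 8)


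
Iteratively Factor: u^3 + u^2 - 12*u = (u + 4)*(u^2 - 3*u) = u*(u + 4)*(u - 3)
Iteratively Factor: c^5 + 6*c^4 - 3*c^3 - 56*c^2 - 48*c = (c + 4)*(c^4 + 2*c^3 - 11*c^2 - 12*c) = (c - 3)*(c + 4)*(c^3 + 5*c^2 + 4*c) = (c - 3)*(c + 4)^2*(c^2 + c) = c*(c - 3)*(c + 4)^2*(c + 1)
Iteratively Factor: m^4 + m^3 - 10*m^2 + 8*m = (m - 2)*(m^3 + 3*m^2 - 4*m) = m*(m - 2)*(m^2 + 3*m - 4) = m*(m - 2)*(m + 4)*(m - 1)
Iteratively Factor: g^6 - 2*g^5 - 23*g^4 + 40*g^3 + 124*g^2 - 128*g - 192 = (g + 1)*(g^5 - 3*g^4 - 20*g^3 + 60*g^2 + 64*g - 192) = (g - 2)*(g + 1)*(g^4 - g^3 - 22*g^2 + 16*g + 96) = (g - 2)*(g + 1)*(g + 2)*(g^3 - 3*g^2 - 16*g + 48) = (g - 4)*(g - 2)*(g + 1)*(g + 2)*(g^2 + g - 12) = (g - 4)*(g - 2)*(g + 1)*(g + 2)*(g + 4)*(g - 3)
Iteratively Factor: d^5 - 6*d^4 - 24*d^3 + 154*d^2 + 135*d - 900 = (d - 5)*(d^4 - d^3 - 29*d^2 + 9*d + 180) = (d - 5)*(d + 3)*(d^3 - 4*d^2 - 17*d + 60) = (d - 5)^2*(d + 3)*(d^2 + d - 12) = (d - 5)^2*(d - 3)*(d + 3)*(d + 4)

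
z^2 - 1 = (z - 1)*(z + 1)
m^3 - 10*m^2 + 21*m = m*(m - 7)*(m - 3)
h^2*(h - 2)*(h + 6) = h^4 + 4*h^3 - 12*h^2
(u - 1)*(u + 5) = u^2 + 4*u - 5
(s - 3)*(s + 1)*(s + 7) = s^3 + 5*s^2 - 17*s - 21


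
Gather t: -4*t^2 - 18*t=-4*t^2 - 18*t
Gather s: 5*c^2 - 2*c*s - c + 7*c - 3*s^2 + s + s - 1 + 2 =5*c^2 + 6*c - 3*s^2 + s*(2 - 2*c) + 1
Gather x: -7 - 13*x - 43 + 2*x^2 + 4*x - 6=2*x^2 - 9*x - 56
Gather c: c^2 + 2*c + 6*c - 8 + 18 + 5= c^2 + 8*c + 15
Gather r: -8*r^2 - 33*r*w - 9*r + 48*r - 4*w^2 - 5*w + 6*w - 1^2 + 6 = -8*r^2 + r*(39 - 33*w) - 4*w^2 + w + 5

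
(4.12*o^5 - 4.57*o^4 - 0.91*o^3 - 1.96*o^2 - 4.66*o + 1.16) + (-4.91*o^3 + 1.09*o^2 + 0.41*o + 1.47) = 4.12*o^5 - 4.57*o^4 - 5.82*o^3 - 0.87*o^2 - 4.25*o + 2.63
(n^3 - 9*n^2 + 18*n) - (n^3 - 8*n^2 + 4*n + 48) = -n^2 + 14*n - 48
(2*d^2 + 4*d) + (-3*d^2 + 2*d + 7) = -d^2 + 6*d + 7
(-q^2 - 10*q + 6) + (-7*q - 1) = -q^2 - 17*q + 5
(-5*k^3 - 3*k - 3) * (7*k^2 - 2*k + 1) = -35*k^5 + 10*k^4 - 26*k^3 - 15*k^2 + 3*k - 3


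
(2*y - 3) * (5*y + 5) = 10*y^2 - 5*y - 15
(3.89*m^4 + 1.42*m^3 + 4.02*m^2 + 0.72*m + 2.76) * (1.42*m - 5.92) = 5.5238*m^5 - 21.0124*m^4 - 2.698*m^3 - 22.776*m^2 - 0.3432*m - 16.3392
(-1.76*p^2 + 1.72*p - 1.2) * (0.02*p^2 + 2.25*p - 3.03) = -0.0352*p^4 - 3.9256*p^3 + 9.1788*p^2 - 7.9116*p + 3.636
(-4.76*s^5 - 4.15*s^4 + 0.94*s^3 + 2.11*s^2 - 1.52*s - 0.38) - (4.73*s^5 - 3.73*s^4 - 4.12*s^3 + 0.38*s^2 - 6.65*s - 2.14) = -9.49*s^5 - 0.42*s^4 + 5.06*s^3 + 1.73*s^2 + 5.13*s + 1.76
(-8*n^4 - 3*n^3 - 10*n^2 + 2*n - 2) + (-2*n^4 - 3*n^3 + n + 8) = -10*n^4 - 6*n^3 - 10*n^2 + 3*n + 6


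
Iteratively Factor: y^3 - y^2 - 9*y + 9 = (y - 3)*(y^2 + 2*y - 3) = (y - 3)*(y + 3)*(y - 1)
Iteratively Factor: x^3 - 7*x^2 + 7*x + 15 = (x + 1)*(x^2 - 8*x + 15) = (x - 3)*(x + 1)*(x - 5)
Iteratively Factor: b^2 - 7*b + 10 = (b - 5)*(b - 2)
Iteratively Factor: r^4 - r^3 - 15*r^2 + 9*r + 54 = (r + 2)*(r^3 - 3*r^2 - 9*r + 27) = (r + 2)*(r + 3)*(r^2 - 6*r + 9) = (r - 3)*(r + 2)*(r + 3)*(r - 3)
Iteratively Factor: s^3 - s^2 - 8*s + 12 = (s - 2)*(s^2 + s - 6) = (s - 2)*(s + 3)*(s - 2)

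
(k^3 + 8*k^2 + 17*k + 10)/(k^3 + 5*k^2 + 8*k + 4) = (k + 5)/(k + 2)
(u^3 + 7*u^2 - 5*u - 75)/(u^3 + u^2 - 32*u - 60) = (u^2 + 2*u - 15)/(u^2 - 4*u - 12)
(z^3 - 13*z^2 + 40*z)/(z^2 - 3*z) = (z^2 - 13*z + 40)/(z - 3)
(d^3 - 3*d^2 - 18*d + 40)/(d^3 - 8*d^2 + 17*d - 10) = (d + 4)/(d - 1)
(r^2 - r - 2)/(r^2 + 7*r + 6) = (r - 2)/(r + 6)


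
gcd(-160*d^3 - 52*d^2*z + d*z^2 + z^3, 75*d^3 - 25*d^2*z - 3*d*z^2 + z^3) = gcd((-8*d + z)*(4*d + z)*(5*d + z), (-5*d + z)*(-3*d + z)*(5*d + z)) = 5*d + z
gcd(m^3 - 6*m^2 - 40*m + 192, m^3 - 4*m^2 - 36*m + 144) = m^2 + 2*m - 24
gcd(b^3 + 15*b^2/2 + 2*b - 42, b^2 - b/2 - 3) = b - 2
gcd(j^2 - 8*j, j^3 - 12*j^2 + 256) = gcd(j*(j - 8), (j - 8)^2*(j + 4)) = j - 8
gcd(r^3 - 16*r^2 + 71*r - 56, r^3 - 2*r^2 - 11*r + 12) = r - 1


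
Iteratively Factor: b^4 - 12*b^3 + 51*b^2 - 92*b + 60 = (b - 3)*(b^3 - 9*b^2 + 24*b - 20) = (b - 5)*(b - 3)*(b^2 - 4*b + 4) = (b - 5)*(b - 3)*(b - 2)*(b - 2)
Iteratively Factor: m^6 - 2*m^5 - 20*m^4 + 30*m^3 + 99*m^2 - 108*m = (m + 3)*(m^5 - 5*m^4 - 5*m^3 + 45*m^2 - 36*m) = (m + 3)^2*(m^4 - 8*m^3 + 19*m^2 - 12*m) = (m - 3)*(m + 3)^2*(m^3 - 5*m^2 + 4*m) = m*(m - 3)*(m + 3)^2*(m^2 - 5*m + 4) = m*(m - 4)*(m - 3)*(m + 3)^2*(m - 1)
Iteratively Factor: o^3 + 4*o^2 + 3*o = (o + 1)*(o^2 + 3*o) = o*(o + 1)*(o + 3)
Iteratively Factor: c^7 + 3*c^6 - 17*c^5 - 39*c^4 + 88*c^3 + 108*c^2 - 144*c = (c - 3)*(c^6 + 6*c^5 + c^4 - 36*c^3 - 20*c^2 + 48*c) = (c - 3)*(c - 2)*(c^5 + 8*c^4 + 17*c^3 - 2*c^2 - 24*c) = (c - 3)*(c - 2)*(c - 1)*(c^4 + 9*c^3 + 26*c^2 + 24*c) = (c - 3)*(c - 2)*(c - 1)*(c + 3)*(c^3 + 6*c^2 + 8*c) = (c - 3)*(c - 2)*(c - 1)*(c + 3)*(c + 4)*(c^2 + 2*c) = c*(c - 3)*(c - 2)*(c - 1)*(c + 3)*(c + 4)*(c + 2)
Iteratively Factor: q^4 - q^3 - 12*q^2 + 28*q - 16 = (q - 2)*(q^3 + q^2 - 10*q + 8) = (q - 2)^2*(q^2 + 3*q - 4) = (q - 2)^2*(q + 4)*(q - 1)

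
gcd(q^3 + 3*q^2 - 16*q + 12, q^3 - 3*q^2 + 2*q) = q^2 - 3*q + 2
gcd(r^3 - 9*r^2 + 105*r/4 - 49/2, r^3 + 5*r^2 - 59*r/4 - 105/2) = r - 7/2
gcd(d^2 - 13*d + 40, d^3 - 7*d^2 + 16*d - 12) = 1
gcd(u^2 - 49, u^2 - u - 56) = u + 7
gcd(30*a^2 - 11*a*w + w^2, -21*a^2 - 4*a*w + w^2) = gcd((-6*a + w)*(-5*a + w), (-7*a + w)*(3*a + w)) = 1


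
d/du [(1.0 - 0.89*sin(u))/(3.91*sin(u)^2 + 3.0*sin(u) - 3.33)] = (3.4799*sin(u)^2 - 7.82*sin(u) - 0.0362999999999998)*cos(u)/(15.2881*sin(u)^4 + 23.46*sin(u)^3 - 17.0406*sin(u)^2 - 19.98*sin(u) + 11.0889)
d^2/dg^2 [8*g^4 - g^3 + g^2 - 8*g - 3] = 96*g^2 - 6*g + 2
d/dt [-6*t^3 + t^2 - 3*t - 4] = -18*t^2 + 2*t - 3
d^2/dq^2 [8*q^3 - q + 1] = 48*q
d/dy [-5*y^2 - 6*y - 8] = -10*y - 6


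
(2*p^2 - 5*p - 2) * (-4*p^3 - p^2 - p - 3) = -8*p^5 + 18*p^4 + 11*p^3 + p^2 + 17*p + 6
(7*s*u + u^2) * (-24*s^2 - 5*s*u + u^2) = -168*s^3*u - 59*s^2*u^2 + 2*s*u^3 + u^4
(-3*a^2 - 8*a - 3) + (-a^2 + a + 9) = -4*a^2 - 7*a + 6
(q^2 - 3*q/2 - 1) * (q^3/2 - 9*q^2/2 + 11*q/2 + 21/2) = q^5/2 - 21*q^4/4 + 47*q^3/4 + 27*q^2/4 - 85*q/4 - 21/2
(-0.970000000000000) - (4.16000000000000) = -5.13000000000000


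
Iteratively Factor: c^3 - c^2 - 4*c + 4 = (c + 2)*(c^2 - 3*c + 2) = (c - 1)*(c + 2)*(c - 2)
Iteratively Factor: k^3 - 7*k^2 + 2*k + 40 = (k + 2)*(k^2 - 9*k + 20) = (k - 4)*(k + 2)*(k - 5)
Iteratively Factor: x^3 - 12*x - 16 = (x + 2)*(x^2 - 2*x - 8) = (x + 2)^2*(x - 4)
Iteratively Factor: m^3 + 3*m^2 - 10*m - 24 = (m + 4)*(m^2 - m - 6) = (m - 3)*(m + 4)*(m + 2)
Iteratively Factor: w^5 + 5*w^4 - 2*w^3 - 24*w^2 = (w + 4)*(w^4 + w^3 - 6*w^2) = w*(w + 4)*(w^3 + w^2 - 6*w) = w*(w - 2)*(w + 4)*(w^2 + 3*w) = w*(w - 2)*(w + 3)*(w + 4)*(w)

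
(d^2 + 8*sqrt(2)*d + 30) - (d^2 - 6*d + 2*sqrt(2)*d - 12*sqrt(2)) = 6*d + 6*sqrt(2)*d + 12*sqrt(2) + 30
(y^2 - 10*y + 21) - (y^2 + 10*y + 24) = -20*y - 3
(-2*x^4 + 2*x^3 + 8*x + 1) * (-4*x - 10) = 8*x^5 + 12*x^4 - 20*x^3 - 32*x^2 - 84*x - 10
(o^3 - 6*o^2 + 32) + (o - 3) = o^3 - 6*o^2 + o + 29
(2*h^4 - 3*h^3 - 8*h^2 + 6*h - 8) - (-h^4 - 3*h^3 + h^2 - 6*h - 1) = 3*h^4 - 9*h^2 + 12*h - 7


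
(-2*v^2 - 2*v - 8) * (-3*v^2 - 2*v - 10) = 6*v^4 + 10*v^3 + 48*v^2 + 36*v + 80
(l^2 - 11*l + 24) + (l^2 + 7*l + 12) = 2*l^2 - 4*l + 36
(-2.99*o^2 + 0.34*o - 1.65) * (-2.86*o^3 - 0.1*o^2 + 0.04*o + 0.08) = 8.5514*o^5 - 0.6734*o^4 + 4.5654*o^3 - 0.0606*o^2 - 0.0388*o - 0.132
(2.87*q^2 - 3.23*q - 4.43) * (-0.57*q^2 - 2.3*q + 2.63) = -1.6359*q^4 - 4.7599*q^3 + 17.5022*q^2 + 1.6941*q - 11.6509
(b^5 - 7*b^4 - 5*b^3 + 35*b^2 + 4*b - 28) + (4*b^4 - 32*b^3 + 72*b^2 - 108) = b^5 - 3*b^4 - 37*b^3 + 107*b^2 + 4*b - 136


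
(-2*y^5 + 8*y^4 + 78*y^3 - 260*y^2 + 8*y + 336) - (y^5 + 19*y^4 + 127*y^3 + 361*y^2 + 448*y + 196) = -3*y^5 - 11*y^4 - 49*y^3 - 621*y^2 - 440*y + 140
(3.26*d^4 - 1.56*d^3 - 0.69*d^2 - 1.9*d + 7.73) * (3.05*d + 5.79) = 9.943*d^5 + 14.1174*d^4 - 11.1369*d^3 - 9.7901*d^2 + 12.5755*d + 44.7567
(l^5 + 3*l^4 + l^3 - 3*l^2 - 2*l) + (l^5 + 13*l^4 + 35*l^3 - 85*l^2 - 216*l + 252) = 2*l^5 + 16*l^4 + 36*l^3 - 88*l^2 - 218*l + 252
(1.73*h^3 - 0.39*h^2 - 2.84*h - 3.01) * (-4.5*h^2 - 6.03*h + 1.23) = -7.785*h^5 - 8.6769*h^4 + 17.2596*h^3 + 30.1905*h^2 + 14.6571*h - 3.7023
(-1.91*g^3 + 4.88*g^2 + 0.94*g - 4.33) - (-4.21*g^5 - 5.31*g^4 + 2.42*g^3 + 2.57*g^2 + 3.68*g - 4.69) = 4.21*g^5 + 5.31*g^4 - 4.33*g^3 + 2.31*g^2 - 2.74*g + 0.36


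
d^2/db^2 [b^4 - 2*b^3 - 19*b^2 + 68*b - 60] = 12*b^2 - 12*b - 38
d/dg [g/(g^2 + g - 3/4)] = 4*(-4*g^2 - 3)/(16*g^4 + 32*g^3 - 8*g^2 - 24*g + 9)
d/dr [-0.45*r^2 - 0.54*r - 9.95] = -0.9*r - 0.54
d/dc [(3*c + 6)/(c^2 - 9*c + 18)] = 3*(-c^2 - 4*c + 36)/(c^4 - 18*c^3 + 117*c^2 - 324*c + 324)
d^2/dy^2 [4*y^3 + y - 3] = 24*y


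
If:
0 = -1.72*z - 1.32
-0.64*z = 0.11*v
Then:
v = 4.47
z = -0.77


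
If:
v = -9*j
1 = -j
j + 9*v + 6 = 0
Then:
No Solution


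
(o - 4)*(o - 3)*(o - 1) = o^3 - 8*o^2 + 19*o - 12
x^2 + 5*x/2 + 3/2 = (x + 1)*(x + 3/2)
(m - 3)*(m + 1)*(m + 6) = m^3 + 4*m^2 - 15*m - 18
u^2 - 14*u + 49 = (u - 7)^2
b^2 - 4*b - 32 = (b - 8)*(b + 4)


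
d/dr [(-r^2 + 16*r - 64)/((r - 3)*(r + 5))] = 2*(-9*r^2 + 79*r - 56)/(r^4 + 4*r^3 - 26*r^2 - 60*r + 225)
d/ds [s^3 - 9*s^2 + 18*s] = 3*s^2 - 18*s + 18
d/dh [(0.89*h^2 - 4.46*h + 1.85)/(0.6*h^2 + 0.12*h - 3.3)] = (2.7828*h^2 - 8.094*h + 14.496)/(0.36*h^4 + 0.144*h^3 - 3.9456*h^2 - 0.792*h + 10.89)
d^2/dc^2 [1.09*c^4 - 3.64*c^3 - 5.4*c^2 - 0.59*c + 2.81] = 13.08*c^2 - 21.84*c - 10.8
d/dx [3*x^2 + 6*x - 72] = 6*x + 6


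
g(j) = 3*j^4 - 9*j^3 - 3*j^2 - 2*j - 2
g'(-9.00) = -10883.00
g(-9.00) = 26017.00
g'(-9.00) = -10883.00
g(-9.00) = 26017.00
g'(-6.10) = -3693.84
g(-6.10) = 6095.15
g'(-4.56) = -1673.89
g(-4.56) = 2095.23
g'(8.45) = 5259.65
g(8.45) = 9631.68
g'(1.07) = -24.63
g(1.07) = -14.67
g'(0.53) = -10.98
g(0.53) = -5.01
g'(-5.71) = -3082.08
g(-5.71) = 4776.21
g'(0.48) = -9.77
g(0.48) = -4.49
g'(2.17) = -19.54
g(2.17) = -45.91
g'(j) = 12*j^3 - 27*j^2 - 6*j - 2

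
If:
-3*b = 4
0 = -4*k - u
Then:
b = -4/3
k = -u/4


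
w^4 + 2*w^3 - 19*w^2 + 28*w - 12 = (w - 2)*(w - 1)^2*(w + 6)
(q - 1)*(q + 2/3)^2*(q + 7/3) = q^4 + 8*q^3/3 - q^2/9 - 68*q/27 - 28/27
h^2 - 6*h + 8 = (h - 4)*(h - 2)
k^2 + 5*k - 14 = (k - 2)*(k + 7)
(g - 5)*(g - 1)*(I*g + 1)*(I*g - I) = -g^4 + 7*g^3 + I*g^3 - 11*g^2 - 7*I*g^2 + 5*g + 11*I*g - 5*I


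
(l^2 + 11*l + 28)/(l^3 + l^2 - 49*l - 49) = (l + 4)/(l^2 - 6*l - 7)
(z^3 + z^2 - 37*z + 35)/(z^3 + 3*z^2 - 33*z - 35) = (z - 1)/(z + 1)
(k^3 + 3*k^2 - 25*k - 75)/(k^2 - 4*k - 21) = (k^2 - 25)/(k - 7)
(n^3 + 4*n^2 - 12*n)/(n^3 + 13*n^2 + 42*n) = (n - 2)/(n + 7)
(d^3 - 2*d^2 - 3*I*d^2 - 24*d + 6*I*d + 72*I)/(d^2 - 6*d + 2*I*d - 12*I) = (d^2 + d*(4 - 3*I) - 12*I)/(d + 2*I)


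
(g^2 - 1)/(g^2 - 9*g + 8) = (g + 1)/(g - 8)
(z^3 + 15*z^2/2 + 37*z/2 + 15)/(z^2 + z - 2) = (2*z^2 + 11*z + 15)/(2*(z - 1))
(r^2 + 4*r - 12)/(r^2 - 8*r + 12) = (r + 6)/(r - 6)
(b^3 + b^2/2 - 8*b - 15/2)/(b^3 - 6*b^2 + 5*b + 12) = (b + 5/2)/(b - 4)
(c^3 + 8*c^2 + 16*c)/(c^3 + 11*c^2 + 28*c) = (c + 4)/(c + 7)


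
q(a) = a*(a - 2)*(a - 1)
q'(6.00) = 74.00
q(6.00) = 120.00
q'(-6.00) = 146.00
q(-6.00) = -336.00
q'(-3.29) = 54.21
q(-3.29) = -74.66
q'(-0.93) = 10.17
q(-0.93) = -5.26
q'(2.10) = 2.63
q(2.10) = 0.23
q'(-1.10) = 12.23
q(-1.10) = -7.16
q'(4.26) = 30.88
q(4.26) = 31.39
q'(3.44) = 16.86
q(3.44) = 12.09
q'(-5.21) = 114.69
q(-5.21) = -233.27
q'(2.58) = 6.49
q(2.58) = 2.36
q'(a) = a*(a - 2) + a*(a - 1) + (a - 2)*(a - 1)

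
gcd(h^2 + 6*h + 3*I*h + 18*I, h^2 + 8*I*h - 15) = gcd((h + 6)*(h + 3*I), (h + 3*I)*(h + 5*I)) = h + 3*I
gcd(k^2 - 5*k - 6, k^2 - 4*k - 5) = k + 1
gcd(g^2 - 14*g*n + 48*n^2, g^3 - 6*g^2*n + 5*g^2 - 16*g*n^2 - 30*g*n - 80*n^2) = g - 8*n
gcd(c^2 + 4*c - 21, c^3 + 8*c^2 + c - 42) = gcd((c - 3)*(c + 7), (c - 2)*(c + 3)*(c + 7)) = c + 7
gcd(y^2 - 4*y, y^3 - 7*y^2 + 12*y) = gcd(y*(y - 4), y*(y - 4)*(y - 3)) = y^2 - 4*y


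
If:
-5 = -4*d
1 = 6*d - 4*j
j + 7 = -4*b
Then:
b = -69/32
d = 5/4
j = 13/8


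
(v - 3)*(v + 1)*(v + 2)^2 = v^4 + 2*v^3 - 7*v^2 - 20*v - 12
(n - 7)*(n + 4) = n^2 - 3*n - 28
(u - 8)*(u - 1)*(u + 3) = u^3 - 6*u^2 - 19*u + 24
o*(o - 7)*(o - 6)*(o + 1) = o^4 - 12*o^3 + 29*o^2 + 42*o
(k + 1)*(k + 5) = k^2 + 6*k + 5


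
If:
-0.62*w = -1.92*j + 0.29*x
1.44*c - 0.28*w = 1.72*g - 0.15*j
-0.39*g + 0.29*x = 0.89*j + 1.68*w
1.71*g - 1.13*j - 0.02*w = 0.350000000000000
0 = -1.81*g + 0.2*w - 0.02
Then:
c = -0.03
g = -0.03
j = -0.35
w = -0.15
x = -1.99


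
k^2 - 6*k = k*(k - 6)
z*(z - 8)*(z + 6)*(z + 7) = z^4 + 5*z^3 - 62*z^2 - 336*z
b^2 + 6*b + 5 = (b + 1)*(b + 5)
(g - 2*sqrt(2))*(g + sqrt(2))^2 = g^3 - 6*g - 4*sqrt(2)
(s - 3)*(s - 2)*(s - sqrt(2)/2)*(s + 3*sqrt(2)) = s^4 - 5*s^3 + 5*sqrt(2)*s^3/2 - 25*sqrt(2)*s^2/2 + 3*s^2 + 15*s + 15*sqrt(2)*s - 18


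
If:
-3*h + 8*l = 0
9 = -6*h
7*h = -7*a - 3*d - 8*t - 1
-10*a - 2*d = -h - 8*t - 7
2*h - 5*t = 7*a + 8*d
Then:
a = 2185/1456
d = -3061/1456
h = -3/2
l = -9/16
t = 965/1456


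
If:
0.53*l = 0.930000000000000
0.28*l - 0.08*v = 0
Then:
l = 1.75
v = 6.14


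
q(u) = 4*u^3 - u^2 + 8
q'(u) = 12*u^2 - 2*u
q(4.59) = 373.74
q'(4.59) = 243.64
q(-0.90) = 4.27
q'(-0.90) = 11.52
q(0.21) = 7.99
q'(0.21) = 0.11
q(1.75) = 26.38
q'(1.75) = 33.25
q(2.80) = 87.97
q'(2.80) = 88.48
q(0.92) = 10.27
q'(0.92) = 8.32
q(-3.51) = -177.29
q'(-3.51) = 154.86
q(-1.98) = -26.97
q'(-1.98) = 51.00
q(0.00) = 8.00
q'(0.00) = 0.00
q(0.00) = 8.00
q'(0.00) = 0.00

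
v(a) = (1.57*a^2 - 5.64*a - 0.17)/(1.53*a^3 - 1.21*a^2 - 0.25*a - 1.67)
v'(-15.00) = -0.01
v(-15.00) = -0.08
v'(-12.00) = -0.01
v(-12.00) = -0.10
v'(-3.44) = -0.18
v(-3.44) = -0.49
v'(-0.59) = 1.30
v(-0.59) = -1.64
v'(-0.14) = 3.61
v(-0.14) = -0.39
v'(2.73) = 0.42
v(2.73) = -0.20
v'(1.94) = 3.32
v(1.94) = -1.17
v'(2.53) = 0.62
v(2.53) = -0.30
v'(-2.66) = -0.32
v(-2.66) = -0.68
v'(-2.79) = -0.29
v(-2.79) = -0.64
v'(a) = (3.14*a - 5.64)/(1.53*a^3 - 1.21*a^2 - 0.25*a - 1.67) + (-4.59*a^2 + 2.42*a + 0.25)*(1.57*a^2 - 5.64*a - 0.17)/(1.53*a^3 - 1.21*a^2 - 0.25*a - 1.67)^2 = (-2.4021*a^4 + 17.2584*a^3 - 6.4366*a^2 - 5.6552*a + 9.3763)/(2.3409*a^6 - 3.7026*a^5 + 0.6991*a^4 - 4.5052*a^3 + 4.1039*a^2 + 0.835*a + 2.7889)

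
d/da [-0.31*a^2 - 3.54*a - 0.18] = -0.62*a - 3.54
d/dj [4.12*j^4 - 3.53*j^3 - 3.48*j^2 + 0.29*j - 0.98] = 16.48*j^3 - 10.59*j^2 - 6.96*j + 0.29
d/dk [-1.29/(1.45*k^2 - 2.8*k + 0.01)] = (3.741*k - 3.612)/(1.45*k^2 - 2.8*k + 0.01)^2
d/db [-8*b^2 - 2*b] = -16*b - 2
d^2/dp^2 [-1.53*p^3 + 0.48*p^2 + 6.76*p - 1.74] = 0.96 - 9.18*p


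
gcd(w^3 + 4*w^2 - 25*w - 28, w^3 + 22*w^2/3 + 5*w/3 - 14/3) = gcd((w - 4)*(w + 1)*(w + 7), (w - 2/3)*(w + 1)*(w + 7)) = w^2 + 8*w + 7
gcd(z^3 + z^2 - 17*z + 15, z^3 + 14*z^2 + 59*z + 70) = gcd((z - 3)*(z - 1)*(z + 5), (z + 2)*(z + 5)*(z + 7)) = z + 5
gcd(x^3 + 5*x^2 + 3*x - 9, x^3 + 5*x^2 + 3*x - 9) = x^3 + 5*x^2 + 3*x - 9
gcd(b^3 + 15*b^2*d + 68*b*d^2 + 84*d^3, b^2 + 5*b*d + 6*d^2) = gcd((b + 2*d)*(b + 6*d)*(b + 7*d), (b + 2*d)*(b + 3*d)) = b + 2*d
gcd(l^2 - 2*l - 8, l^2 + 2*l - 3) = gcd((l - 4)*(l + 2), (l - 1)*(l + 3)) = 1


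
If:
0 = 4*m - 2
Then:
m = 1/2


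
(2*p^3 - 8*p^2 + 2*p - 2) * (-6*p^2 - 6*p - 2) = -12*p^5 + 36*p^4 + 32*p^3 + 16*p^2 + 8*p + 4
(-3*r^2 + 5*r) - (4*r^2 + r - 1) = -7*r^2 + 4*r + 1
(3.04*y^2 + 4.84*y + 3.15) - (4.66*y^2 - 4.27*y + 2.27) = -1.62*y^2 + 9.11*y + 0.88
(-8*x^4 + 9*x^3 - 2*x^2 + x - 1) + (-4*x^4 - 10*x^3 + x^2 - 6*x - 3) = -12*x^4 - x^3 - x^2 - 5*x - 4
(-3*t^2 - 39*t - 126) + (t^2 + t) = -2*t^2 - 38*t - 126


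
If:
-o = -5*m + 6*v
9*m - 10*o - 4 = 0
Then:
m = 60*v/41 - 4/41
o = 54*v/41 - 20/41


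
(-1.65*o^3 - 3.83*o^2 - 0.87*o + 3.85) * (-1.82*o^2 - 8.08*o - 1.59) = 3.003*o^5 + 20.3026*o^4 + 35.1533*o^3 + 6.1123*o^2 - 29.7247*o - 6.1215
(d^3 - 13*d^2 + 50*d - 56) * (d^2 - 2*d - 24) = d^5 - 15*d^4 + 52*d^3 + 156*d^2 - 1088*d + 1344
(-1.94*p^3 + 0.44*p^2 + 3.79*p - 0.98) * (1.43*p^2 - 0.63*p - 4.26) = -2.7742*p^5 + 1.8514*p^4 + 13.4069*p^3 - 5.6635*p^2 - 15.528*p + 4.1748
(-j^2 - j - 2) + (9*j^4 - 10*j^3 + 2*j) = 9*j^4 - 10*j^3 - j^2 + j - 2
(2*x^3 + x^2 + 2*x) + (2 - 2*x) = 2*x^3 + x^2 + 2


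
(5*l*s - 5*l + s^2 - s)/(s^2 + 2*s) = (5*l*s - 5*l + s^2 - s)/(s*(s + 2))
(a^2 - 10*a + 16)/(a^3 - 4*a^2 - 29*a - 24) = (a - 2)/(a^2 + 4*a + 3)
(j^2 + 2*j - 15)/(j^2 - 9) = (j + 5)/(j + 3)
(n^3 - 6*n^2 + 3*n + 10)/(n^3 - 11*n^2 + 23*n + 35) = (n - 2)/(n - 7)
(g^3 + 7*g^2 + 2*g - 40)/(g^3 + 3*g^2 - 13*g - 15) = (g^2 + 2*g - 8)/(g^2 - 2*g - 3)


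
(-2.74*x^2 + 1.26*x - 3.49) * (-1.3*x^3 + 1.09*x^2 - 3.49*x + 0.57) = 3.562*x^5 - 4.6246*x^4 + 15.473*x^3 - 9.7633*x^2 + 12.8983*x - 1.9893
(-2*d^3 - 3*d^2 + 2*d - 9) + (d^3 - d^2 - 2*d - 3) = -d^3 - 4*d^2 - 12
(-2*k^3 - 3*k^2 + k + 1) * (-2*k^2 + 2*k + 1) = 4*k^5 + 2*k^4 - 10*k^3 - 3*k^2 + 3*k + 1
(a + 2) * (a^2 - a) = a^3 + a^2 - 2*a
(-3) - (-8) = 5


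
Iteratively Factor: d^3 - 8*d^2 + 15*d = (d - 3)*(d^2 - 5*d) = (d - 5)*(d - 3)*(d)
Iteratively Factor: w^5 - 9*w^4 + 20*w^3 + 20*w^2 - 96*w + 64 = (w - 4)*(w^4 - 5*w^3 + 20*w - 16) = (w - 4)^2*(w^3 - w^2 - 4*w + 4) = (w - 4)^2*(w - 1)*(w^2 - 4) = (w - 4)^2*(w - 1)*(w + 2)*(w - 2)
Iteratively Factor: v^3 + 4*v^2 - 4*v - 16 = (v + 4)*(v^2 - 4) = (v - 2)*(v + 4)*(v + 2)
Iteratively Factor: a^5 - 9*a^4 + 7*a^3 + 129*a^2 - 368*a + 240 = (a + 4)*(a^4 - 13*a^3 + 59*a^2 - 107*a + 60) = (a - 1)*(a + 4)*(a^3 - 12*a^2 + 47*a - 60) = (a - 4)*(a - 1)*(a + 4)*(a^2 - 8*a + 15) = (a - 4)*(a - 3)*(a - 1)*(a + 4)*(a - 5)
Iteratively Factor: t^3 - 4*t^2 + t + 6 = (t + 1)*(t^2 - 5*t + 6) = (t - 2)*(t + 1)*(t - 3)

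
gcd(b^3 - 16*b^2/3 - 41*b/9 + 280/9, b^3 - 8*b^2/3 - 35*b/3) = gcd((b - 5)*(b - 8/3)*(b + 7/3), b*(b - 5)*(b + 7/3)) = b^2 - 8*b/3 - 35/3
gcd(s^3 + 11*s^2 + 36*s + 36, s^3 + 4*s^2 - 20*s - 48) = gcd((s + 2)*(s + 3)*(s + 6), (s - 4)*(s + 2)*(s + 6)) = s^2 + 8*s + 12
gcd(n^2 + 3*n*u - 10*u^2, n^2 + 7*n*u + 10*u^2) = n + 5*u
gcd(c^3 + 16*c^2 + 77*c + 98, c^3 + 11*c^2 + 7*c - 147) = c^2 + 14*c + 49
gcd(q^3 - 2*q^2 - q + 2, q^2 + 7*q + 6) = q + 1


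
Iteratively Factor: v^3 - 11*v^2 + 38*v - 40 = (v - 4)*(v^2 - 7*v + 10) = (v - 4)*(v - 2)*(v - 5)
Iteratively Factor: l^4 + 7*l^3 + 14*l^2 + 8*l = (l + 2)*(l^3 + 5*l^2 + 4*l) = (l + 1)*(l + 2)*(l^2 + 4*l) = (l + 1)*(l + 2)*(l + 4)*(l)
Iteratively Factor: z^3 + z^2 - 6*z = (z - 2)*(z^2 + 3*z) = (z - 2)*(z + 3)*(z)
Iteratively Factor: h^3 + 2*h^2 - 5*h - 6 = (h + 3)*(h^2 - h - 2) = (h + 1)*(h + 3)*(h - 2)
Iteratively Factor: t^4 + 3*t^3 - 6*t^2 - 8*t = (t)*(t^3 + 3*t^2 - 6*t - 8) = t*(t - 2)*(t^2 + 5*t + 4) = t*(t - 2)*(t + 1)*(t + 4)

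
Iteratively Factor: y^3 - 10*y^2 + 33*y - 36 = (y - 3)*(y^2 - 7*y + 12) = (y - 3)^2*(y - 4)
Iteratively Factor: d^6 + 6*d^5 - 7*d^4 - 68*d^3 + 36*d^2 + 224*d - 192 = (d - 2)*(d^5 + 8*d^4 + 9*d^3 - 50*d^2 - 64*d + 96) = (d - 2)^2*(d^4 + 10*d^3 + 29*d^2 + 8*d - 48) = (d - 2)^2*(d + 4)*(d^3 + 6*d^2 + 5*d - 12) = (d - 2)^2*(d + 4)^2*(d^2 + 2*d - 3) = (d - 2)^2*(d - 1)*(d + 4)^2*(d + 3)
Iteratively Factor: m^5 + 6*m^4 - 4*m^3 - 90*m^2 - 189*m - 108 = (m - 4)*(m^4 + 10*m^3 + 36*m^2 + 54*m + 27) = (m - 4)*(m + 3)*(m^3 + 7*m^2 + 15*m + 9) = (m - 4)*(m + 3)^2*(m^2 + 4*m + 3) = (m - 4)*(m + 1)*(m + 3)^2*(m + 3)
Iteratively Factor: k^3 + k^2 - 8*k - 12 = (k - 3)*(k^2 + 4*k + 4) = (k - 3)*(k + 2)*(k + 2)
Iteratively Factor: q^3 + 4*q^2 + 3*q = (q)*(q^2 + 4*q + 3) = q*(q + 1)*(q + 3)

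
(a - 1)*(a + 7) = a^2 + 6*a - 7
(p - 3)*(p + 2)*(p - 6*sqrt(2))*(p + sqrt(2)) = p^4 - 5*sqrt(2)*p^3 - p^3 - 18*p^2 + 5*sqrt(2)*p^2 + 12*p + 30*sqrt(2)*p + 72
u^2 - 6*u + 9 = (u - 3)^2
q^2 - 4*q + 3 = (q - 3)*(q - 1)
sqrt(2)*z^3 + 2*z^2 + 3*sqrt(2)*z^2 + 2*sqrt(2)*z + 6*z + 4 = (z + 2)*(z + sqrt(2))*(sqrt(2)*z + sqrt(2))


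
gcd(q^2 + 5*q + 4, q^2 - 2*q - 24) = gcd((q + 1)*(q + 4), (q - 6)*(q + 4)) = q + 4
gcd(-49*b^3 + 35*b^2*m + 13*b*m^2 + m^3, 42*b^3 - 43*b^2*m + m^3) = 7*b^2 - 6*b*m - m^2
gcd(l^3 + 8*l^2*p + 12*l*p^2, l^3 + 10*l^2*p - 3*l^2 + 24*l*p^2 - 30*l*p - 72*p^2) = l + 6*p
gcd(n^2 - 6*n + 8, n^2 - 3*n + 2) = n - 2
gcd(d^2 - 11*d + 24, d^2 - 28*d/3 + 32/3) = d - 8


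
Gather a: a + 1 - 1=a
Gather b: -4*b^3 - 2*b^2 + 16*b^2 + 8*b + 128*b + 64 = -4*b^3 + 14*b^2 + 136*b + 64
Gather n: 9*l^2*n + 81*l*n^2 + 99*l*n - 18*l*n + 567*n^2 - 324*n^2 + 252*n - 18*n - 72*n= n^2*(81*l + 243) + n*(9*l^2 + 81*l + 162)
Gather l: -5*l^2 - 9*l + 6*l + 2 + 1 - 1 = -5*l^2 - 3*l + 2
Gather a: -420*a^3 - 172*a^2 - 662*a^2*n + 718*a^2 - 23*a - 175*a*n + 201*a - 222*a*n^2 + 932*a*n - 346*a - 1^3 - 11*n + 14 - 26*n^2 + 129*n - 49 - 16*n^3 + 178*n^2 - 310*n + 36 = -420*a^3 + a^2*(546 - 662*n) + a*(-222*n^2 + 757*n - 168) - 16*n^3 + 152*n^2 - 192*n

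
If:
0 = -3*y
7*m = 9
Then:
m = 9/7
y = 0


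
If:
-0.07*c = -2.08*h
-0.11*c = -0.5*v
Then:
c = 4.54545454545455*v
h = 0.152972027972028*v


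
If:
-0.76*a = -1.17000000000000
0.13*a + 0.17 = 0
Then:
No Solution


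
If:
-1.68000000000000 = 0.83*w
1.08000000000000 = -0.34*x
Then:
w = -2.02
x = -3.18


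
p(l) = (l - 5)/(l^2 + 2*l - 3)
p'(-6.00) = -0.20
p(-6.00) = -0.52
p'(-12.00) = -0.02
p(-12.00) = -0.15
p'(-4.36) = -1.05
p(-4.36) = -1.28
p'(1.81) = 1.44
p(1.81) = -0.82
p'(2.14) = 0.69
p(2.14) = -0.49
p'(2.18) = 0.64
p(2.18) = -0.46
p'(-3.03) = -2222.16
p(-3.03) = -66.42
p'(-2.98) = -4999.94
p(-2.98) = 100.25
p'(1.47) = 4.43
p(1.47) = -1.68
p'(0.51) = 4.00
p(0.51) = 2.61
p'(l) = (-2*l - 2)*(l - 5)/(l^2 + 2*l - 3)^2 + 1/(l^2 + 2*l - 3)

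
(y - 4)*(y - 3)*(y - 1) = y^3 - 8*y^2 + 19*y - 12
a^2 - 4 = (a - 2)*(a + 2)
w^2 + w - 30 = (w - 5)*(w + 6)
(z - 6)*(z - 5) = z^2 - 11*z + 30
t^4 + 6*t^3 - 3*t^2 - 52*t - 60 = (t - 3)*(t + 2)^2*(t + 5)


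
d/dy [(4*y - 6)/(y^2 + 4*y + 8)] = 4*(-y^2 + 3*y + 14)/(y^4 + 8*y^3 + 32*y^2 + 64*y + 64)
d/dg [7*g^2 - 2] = 14*g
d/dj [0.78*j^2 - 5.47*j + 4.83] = 1.56*j - 5.47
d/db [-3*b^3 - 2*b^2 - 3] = b*(-9*b - 4)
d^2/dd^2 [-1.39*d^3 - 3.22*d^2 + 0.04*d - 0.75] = -8.34*d - 6.44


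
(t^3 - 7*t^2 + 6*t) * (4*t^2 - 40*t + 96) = 4*t^5 - 68*t^4 + 400*t^3 - 912*t^2 + 576*t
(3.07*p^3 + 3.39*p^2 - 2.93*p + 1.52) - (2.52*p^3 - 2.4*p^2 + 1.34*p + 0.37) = 0.55*p^3 + 5.79*p^2 - 4.27*p + 1.15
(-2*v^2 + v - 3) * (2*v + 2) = -4*v^3 - 2*v^2 - 4*v - 6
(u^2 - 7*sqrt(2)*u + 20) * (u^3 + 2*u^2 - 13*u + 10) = u^5 - 7*sqrt(2)*u^4 + 2*u^4 - 14*sqrt(2)*u^3 + 7*u^3 + 50*u^2 + 91*sqrt(2)*u^2 - 260*u - 70*sqrt(2)*u + 200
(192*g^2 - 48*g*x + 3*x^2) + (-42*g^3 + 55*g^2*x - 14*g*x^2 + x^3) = -42*g^3 + 55*g^2*x + 192*g^2 - 14*g*x^2 - 48*g*x + x^3 + 3*x^2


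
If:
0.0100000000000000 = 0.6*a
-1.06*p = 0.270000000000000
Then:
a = 0.02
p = -0.25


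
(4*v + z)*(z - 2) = 4*v*z - 8*v + z^2 - 2*z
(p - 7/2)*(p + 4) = p^2 + p/2 - 14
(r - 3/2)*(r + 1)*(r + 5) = r^3 + 9*r^2/2 - 4*r - 15/2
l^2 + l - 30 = (l - 5)*(l + 6)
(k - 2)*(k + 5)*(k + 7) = k^3 + 10*k^2 + 11*k - 70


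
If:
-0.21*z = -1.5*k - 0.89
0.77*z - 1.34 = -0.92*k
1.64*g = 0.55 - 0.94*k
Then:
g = 0.51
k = -0.30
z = 2.10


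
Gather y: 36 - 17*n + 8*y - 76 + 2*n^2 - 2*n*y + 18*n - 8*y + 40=2*n^2 - 2*n*y + n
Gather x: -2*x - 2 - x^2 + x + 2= -x^2 - x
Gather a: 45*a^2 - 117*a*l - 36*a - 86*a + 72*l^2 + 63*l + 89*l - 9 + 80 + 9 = 45*a^2 + a*(-117*l - 122) + 72*l^2 + 152*l + 80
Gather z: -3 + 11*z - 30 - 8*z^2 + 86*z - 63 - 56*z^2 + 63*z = -64*z^2 + 160*z - 96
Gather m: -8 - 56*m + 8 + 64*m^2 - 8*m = 64*m^2 - 64*m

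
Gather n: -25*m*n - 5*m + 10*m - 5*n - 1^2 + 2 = 5*m + n*(-25*m - 5) + 1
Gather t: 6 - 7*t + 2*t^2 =2*t^2 - 7*t + 6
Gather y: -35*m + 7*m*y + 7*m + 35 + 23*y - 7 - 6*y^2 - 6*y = -28*m - 6*y^2 + y*(7*m + 17) + 28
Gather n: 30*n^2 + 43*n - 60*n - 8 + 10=30*n^2 - 17*n + 2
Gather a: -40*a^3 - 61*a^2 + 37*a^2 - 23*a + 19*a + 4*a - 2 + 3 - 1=-40*a^3 - 24*a^2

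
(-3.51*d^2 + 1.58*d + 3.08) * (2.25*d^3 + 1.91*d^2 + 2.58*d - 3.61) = -7.8975*d^5 - 3.1491*d^4 + 0.891999999999999*d^3 + 22.6303*d^2 + 2.2426*d - 11.1188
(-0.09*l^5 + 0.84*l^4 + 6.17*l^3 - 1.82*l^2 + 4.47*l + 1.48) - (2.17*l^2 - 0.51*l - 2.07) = -0.09*l^5 + 0.84*l^4 + 6.17*l^3 - 3.99*l^2 + 4.98*l + 3.55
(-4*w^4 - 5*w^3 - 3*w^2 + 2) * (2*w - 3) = -8*w^5 + 2*w^4 + 9*w^3 + 9*w^2 + 4*w - 6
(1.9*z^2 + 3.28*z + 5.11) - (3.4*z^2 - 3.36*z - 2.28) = -1.5*z^2 + 6.64*z + 7.39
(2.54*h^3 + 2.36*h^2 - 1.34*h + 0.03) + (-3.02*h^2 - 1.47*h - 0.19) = 2.54*h^3 - 0.66*h^2 - 2.81*h - 0.16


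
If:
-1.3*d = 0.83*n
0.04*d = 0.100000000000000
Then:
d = 2.50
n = -3.92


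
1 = 1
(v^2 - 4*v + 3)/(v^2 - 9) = (v - 1)/(v + 3)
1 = 1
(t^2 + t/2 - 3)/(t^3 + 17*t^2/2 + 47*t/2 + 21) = (2*t - 3)/(2*t^2 + 13*t + 21)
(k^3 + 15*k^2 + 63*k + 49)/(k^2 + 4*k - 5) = (k^3 + 15*k^2 + 63*k + 49)/(k^2 + 4*k - 5)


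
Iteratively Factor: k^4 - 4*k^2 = (k - 2)*(k^3 + 2*k^2) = (k - 2)*(k + 2)*(k^2) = k*(k - 2)*(k + 2)*(k)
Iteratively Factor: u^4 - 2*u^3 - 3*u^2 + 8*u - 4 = (u - 1)*(u^3 - u^2 - 4*u + 4) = (u - 1)^2*(u^2 - 4) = (u - 1)^2*(u + 2)*(u - 2)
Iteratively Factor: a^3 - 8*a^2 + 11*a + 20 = (a - 5)*(a^2 - 3*a - 4) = (a - 5)*(a - 4)*(a + 1)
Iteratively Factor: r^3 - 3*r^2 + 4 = (r - 2)*(r^2 - r - 2) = (r - 2)^2*(r + 1)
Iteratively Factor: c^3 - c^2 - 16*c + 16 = (c - 1)*(c^2 - 16) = (c - 4)*(c - 1)*(c + 4)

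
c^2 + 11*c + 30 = (c + 5)*(c + 6)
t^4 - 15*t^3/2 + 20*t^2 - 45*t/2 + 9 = (t - 3)*(t - 2)*(t - 3/2)*(t - 1)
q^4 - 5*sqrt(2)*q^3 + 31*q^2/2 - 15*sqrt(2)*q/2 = q*(q - 5*sqrt(2)/2)*(q - 3*sqrt(2)/2)*(q - sqrt(2))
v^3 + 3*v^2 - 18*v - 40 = (v - 4)*(v + 2)*(v + 5)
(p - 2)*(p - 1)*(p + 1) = p^3 - 2*p^2 - p + 2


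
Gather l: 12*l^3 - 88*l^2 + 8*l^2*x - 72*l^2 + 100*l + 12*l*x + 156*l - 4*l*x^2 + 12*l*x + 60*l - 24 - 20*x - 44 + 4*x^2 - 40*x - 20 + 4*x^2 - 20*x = 12*l^3 + l^2*(8*x - 160) + l*(-4*x^2 + 24*x + 316) + 8*x^2 - 80*x - 88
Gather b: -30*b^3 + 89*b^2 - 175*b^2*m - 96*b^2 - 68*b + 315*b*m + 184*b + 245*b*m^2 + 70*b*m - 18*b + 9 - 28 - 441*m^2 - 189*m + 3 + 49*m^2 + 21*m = -30*b^3 + b^2*(-175*m - 7) + b*(245*m^2 + 385*m + 98) - 392*m^2 - 168*m - 16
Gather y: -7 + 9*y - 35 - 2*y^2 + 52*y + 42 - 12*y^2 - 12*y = -14*y^2 + 49*y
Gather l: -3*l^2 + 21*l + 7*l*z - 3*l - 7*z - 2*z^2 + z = -3*l^2 + l*(7*z + 18) - 2*z^2 - 6*z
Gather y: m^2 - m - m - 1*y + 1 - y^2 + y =m^2 - 2*m - y^2 + 1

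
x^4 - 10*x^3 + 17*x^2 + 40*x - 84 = (x - 7)*(x - 3)*(x - 2)*(x + 2)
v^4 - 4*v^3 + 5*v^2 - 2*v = v*(v - 2)*(v - 1)^2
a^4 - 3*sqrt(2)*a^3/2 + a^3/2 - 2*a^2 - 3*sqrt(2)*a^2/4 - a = a*(a + 1/2)*(a - 2*sqrt(2))*(a + sqrt(2)/2)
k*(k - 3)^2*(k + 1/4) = k^4 - 23*k^3/4 + 15*k^2/2 + 9*k/4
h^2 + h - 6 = (h - 2)*(h + 3)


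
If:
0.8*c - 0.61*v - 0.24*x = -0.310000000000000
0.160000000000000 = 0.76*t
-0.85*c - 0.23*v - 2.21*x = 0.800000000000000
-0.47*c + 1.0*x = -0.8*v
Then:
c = -0.53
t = 0.21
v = -0.13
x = -0.14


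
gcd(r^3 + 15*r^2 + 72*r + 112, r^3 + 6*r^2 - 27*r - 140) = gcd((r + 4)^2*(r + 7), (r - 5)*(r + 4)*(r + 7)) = r^2 + 11*r + 28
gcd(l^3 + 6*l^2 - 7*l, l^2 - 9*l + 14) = 1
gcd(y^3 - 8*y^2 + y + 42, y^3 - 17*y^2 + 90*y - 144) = y - 3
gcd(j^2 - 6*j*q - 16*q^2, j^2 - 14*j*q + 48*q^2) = -j + 8*q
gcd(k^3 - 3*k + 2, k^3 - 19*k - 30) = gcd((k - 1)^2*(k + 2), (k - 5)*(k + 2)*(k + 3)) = k + 2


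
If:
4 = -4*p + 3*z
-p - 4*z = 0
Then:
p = -16/19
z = 4/19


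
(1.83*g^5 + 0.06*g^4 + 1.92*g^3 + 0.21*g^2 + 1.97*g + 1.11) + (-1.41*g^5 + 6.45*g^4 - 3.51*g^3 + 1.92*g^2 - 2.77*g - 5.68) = 0.42*g^5 + 6.51*g^4 - 1.59*g^3 + 2.13*g^2 - 0.8*g - 4.57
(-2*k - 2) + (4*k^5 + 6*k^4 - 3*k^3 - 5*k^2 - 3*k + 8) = 4*k^5 + 6*k^4 - 3*k^3 - 5*k^2 - 5*k + 6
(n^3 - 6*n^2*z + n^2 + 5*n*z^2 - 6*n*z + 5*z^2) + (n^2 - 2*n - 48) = n^3 - 6*n^2*z + 2*n^2 + 5*n*z^2 - 6*n*z - 2*n + 5*z^2 - 48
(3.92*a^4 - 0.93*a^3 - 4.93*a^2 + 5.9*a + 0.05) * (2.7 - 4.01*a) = -15.7192*a^5 + 14.3133*a^4 + 17.2583*a^3 - 36.97*a^2 + 15.7295*a + 0.135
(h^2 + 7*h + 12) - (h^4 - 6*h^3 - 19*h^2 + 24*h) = -h^4 + 6*h^3 + 20*h^2 - 17*h + 12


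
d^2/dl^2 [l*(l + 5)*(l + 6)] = 6*l + 22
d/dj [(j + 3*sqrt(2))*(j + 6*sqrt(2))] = 2*j + 9*sqrt(2)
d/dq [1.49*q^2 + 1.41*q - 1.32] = 2.98*q + 1.41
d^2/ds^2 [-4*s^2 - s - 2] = -8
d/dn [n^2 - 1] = 2*n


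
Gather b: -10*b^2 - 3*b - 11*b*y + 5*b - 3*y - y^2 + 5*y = -10*b^2 + b*(2 - 11*y) - y^2 + 2*y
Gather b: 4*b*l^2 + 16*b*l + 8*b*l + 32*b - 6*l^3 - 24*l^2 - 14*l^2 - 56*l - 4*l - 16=b*(4*l^2 + 24*l + 32) - 6*l^3 - 38*l^2 - 60*l - 16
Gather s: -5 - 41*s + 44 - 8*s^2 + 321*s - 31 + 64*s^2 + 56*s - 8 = 56*s^2 + 336*s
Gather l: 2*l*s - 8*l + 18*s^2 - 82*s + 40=l*(2*s - 8) + 18*s^2 - 82*s + 40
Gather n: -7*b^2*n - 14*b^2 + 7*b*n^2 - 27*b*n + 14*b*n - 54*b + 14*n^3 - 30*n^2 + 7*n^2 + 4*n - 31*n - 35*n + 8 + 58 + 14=-14*b^2 - 54*b + 14*n^3 + n^2*(7*b - 23) + n*(-7*b^2 - 13*b - 62) + 80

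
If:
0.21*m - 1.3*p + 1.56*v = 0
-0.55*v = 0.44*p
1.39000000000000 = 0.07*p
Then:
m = 240.93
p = 19.86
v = -15.89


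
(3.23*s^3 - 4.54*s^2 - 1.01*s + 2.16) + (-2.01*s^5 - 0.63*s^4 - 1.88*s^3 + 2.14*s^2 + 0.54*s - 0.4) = -2.01*s^5 - 0.63*s^4 + 1.35*s^3 - 2.4*s^2 - 0.47*s + 1.76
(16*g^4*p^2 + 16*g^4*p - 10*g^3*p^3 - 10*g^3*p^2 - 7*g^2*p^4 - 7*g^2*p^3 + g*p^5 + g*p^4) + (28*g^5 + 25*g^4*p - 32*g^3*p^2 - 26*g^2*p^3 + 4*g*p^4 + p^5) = 28*g^5 + 16*g^4*p^2 + 41*g^4*p - 10*g^3*p^3 - 42*g^3*p^2 - 7*g^2*p^4 - 33*g^2*p^3 + g*p^5 + 5*g*p^4 + p^5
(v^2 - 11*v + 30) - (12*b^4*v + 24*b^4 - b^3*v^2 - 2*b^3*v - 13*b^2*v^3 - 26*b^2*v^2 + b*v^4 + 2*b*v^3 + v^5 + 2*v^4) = -12*b^4*v - 24*b^4 + b^3*v^2 + 2*b^3*v + 13*b^2*v^3 + 26*b^2*v^2 - b*v^4 - 2*b*v^3 - v^5 - 2*v^4 + v^2 - 11*v + 30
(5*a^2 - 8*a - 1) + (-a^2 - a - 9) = 4*a^2 - 9*a - 10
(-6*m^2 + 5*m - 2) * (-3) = 18*m^2 - 15*m + 6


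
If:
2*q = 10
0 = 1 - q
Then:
No Solution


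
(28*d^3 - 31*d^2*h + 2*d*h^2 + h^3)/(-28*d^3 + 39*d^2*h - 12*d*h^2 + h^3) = (-7*d - h)/(7*d - h)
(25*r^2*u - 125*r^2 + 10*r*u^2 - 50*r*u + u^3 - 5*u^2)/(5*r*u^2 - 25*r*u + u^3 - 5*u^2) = (5*r + u)/u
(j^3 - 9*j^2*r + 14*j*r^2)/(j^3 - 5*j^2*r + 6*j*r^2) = (-j + 7*r)/(-j + 3*r)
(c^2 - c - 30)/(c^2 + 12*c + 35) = (c - 6)/(c + 7)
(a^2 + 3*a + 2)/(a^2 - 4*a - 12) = (a + 1)/(a - 6)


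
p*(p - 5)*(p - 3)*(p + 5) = p^4 - 3*p^3 - 25*p^2 + 75*p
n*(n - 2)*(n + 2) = n^3 - 4*n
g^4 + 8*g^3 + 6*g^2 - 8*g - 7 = (g - 1)*(g + 1)^2*(g + 7)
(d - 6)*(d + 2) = d^2 - 4*d - 12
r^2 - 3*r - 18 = (r - 6)*(r + 3)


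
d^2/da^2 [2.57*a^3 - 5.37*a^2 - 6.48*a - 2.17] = 15.42*a - 10.74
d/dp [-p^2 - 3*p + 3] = -2*p - 3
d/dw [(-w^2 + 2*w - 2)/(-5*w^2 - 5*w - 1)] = 3*(5*w^2 - 6*w - 4)/(25*w^4 + 50*w^3 + 35*w^2 + 10*w + 1)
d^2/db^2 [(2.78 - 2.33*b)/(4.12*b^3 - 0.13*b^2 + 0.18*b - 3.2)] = (-237.302112*b^5 + 573.753672*b^4 - 20.446386*b^3 - 355.97286*b^2 + 225.334488*b - 4.816976)/(69.934528*b^9 - 6.620016*b^8 + 9.37506*b^7 - 163.534885*b^6 + 10.69311*b^5 - 14.413596*b^4 + 127.021512*b^3 - 4.30464*b^2 + 5.5296*b - 32.768)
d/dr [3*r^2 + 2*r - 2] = 6*r + 2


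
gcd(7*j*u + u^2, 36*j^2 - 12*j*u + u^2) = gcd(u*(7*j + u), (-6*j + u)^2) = 1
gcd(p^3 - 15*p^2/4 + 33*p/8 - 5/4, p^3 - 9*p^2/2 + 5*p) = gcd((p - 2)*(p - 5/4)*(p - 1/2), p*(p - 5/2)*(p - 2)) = p - 2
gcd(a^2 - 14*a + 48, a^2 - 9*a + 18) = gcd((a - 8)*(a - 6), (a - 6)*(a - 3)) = a - 6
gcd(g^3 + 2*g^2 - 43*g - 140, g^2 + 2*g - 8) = g + 4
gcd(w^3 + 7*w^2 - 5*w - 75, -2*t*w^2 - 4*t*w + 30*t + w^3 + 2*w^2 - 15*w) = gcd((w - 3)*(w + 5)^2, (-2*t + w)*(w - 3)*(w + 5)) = w^2 + 2*w - 15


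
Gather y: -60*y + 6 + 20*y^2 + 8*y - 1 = 20*y^2 - 52*y + 5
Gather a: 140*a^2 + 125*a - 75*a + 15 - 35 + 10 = 140*a^2 + 50*a - 10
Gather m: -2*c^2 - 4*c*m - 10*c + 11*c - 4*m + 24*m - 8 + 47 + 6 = -2*c^2 + c + m*(20 - 4*c) + 45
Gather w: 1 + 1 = 2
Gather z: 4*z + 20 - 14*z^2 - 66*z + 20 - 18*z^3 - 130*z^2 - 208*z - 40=-18*z^3 - 144*z^2 - 270*z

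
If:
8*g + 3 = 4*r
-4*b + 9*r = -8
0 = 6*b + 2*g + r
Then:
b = 91/248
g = -183/248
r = -45/62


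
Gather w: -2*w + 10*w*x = w*(10*x - 2)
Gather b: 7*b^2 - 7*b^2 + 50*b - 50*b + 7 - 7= 0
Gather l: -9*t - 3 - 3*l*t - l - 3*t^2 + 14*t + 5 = l*(-3*t - 1) - 3*t^2 + 5*t + 2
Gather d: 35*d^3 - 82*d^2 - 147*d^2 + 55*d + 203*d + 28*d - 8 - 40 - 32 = 35*d^3 - 229*d^2 + 286*d - 80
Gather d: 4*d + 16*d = 20*d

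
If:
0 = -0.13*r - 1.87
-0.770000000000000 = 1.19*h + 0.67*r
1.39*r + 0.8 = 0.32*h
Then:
No Solution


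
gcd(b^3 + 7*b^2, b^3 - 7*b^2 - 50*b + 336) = b + 7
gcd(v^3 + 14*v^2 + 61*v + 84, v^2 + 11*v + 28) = v^2 + 11*v + 28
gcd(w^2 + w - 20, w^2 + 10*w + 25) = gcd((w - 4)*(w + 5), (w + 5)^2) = w + 5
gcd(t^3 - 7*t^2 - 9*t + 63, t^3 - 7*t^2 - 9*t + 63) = t^3 - 7*t^2 - 9*t + 63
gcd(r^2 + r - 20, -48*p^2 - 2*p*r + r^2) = 1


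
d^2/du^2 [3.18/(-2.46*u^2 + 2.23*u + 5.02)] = (-38.488176*u^2 + 34.889688*u + 3.18*(4.92*u - 2.23)*(9.84*u - 4.46) + 78.540912)/(-2.46*u^2 + 2.23*u + 5.02)^3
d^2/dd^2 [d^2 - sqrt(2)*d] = 2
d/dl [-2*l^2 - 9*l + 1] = -4*l - 9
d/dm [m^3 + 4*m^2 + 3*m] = 3*m^2 + 8*m + 3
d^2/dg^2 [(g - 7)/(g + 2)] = -18/(g + 2)^3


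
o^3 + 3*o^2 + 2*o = o*(o + 1)*(o + 2)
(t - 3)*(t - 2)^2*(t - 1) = t^4 - 8*t^3 + 23*t^2 - 28*t + 12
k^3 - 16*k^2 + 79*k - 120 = (k - 8)*(k - 5)*(k - 3)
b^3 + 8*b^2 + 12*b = b*(b + 2)*(b + 6)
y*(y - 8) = y^2 - 8*y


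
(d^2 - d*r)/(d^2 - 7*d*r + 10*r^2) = d*(d - r)/(d^2 - 7*d*r + 10*r^2)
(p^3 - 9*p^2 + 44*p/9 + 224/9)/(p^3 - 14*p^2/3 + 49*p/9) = (3*p^2 - 20*p - 32)/(p*(3*p - 7))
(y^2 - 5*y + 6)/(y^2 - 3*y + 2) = (y - 3)/(y - 1)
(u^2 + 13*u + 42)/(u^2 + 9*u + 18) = (u + 7)/(u + 3)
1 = 1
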